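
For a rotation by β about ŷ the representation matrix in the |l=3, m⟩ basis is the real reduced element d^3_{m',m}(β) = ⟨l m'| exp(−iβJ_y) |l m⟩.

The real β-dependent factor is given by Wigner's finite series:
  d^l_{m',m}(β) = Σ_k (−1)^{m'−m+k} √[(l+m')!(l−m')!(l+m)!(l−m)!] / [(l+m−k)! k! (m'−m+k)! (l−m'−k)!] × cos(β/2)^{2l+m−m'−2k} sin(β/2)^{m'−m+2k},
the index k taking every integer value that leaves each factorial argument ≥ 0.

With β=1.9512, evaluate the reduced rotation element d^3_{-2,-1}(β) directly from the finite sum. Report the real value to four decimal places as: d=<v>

d^3_{-2,-1}(β=1.9512) via Wigner's sum:
Half-angle: c=0.560671, s=0.828038. N=√(1·120·2·24)=75.894664
Admissible k: 1..2 (factorial args all ≥0)
  k=1: (−1)^0·75.8947/(24)·0.5607^5·0.8280^1 = +0.145075
  k=2: (−1)^1·75.8947/(12)·0.5607^3·0.8280^3 = -0.632858
d^3_{-2,-1}(1.9512) = +0.145075 -0.632858 = -0.487783

d=-0.4878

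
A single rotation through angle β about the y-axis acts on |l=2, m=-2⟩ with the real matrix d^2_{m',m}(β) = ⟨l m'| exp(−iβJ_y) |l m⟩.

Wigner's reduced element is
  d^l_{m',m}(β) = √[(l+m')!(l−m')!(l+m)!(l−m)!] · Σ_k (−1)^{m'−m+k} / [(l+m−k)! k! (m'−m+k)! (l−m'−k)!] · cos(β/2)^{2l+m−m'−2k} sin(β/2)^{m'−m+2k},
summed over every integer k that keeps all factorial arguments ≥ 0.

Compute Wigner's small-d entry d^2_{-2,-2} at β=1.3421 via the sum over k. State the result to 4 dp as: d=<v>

d^2_{-2,-2}(β=1.3421) via Wigner's sum:
Half-angle: c=0.783169, s=0.621809. N=√(1·24·1·24)=24.000000
k∈{0} keeps every argument non-negative
  k=0: (−1)^0·24.0000/(24)·0.7832^4·0.6218^0 = +0.376203
d^2_{-2,-2}(1.3421) = +0.376203

d=0.3762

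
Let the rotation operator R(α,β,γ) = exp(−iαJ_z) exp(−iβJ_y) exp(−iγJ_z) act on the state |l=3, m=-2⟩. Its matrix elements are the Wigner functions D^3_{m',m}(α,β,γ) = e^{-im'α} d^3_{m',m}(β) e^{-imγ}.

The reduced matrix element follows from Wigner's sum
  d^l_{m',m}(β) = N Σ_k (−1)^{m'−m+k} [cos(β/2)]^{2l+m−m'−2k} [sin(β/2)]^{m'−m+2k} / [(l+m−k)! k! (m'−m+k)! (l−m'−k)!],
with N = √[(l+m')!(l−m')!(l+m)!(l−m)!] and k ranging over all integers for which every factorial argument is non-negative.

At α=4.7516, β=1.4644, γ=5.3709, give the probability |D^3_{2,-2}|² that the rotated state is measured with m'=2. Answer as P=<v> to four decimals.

P=0.2144

First d^3_{2,-2}(β=1.4644), then the phase factors e^{-i(2)α} and e^{-i(-2)γ}:
With c≡cos(β/2)=0.743705 and s≡sin(β/2)=0.668507, N=[120·1·1·120]^{1/2}=120.000000
Admissible k: 0..1 (factorial args all ≥0)
  k=0: (−1)^4·120.0000/(24)·0.7437^2·0.6685^4 = +0.552328
  k=1: (−1)^5·120.0000/(120)·0.7437^0·0.6685^6 = -0.089256
d^3_{2,-2}(1.4644) = +0.552328 -0.089256 = +0.463072
|D^3_{2,-2}|² = |d^3_{2,-2}(β)|² = (+0.463072)² = 0.214435 (the z-rotation phases have unit modulus)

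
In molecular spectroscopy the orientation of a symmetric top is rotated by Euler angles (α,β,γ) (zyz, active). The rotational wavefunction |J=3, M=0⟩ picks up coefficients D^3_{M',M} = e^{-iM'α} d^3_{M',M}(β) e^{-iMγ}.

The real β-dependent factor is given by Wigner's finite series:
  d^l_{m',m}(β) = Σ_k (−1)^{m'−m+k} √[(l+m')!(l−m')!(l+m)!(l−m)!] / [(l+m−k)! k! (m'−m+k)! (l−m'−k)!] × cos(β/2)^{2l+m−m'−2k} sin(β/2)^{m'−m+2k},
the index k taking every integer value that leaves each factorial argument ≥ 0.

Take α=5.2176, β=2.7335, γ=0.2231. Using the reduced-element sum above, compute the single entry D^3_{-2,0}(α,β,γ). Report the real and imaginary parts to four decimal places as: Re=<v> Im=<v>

Re=0.1052 Im=0.1677

First d^3_{-2,0}(β=2.7335), then the phase factors e^{-i(-2)α} and e^{-i(0)γ}:
c=cos(2.7335/2)=0.202633, s=sin(2.7335/2)=0.979255; N=√[1·120·6·6]=65.726707
k: max(0,(0)−(-2))=2 … min(3+(0),3−(-2))=3
  k=2: (−1)^0·65.7267/(12)·0.2026^4·0.9793^2 = +0.008855
  k=3: (−1)^1·65.7267/(12)·0.2026^2·0.9793^4 = -0.206807
d^3_{-2,0}(2.7335) = +0.008855 -0.206807 = -0.197952
Attach z-rotation phases: D = e^{-i(-2)(5.2176)}·(-0.197952)·e^{-i(0)(0.2231)} = +0.105212+0.167676i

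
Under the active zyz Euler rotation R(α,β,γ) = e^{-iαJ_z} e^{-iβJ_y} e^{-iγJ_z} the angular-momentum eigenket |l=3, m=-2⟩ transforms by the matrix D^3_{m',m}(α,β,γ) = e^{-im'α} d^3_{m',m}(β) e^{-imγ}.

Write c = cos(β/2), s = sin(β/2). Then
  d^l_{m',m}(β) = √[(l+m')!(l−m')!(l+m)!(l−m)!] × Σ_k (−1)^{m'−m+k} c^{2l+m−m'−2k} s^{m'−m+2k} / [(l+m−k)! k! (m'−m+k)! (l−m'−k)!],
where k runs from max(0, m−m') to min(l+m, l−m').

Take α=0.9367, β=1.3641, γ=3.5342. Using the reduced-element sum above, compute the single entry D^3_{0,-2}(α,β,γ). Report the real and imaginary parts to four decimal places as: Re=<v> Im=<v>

D^3_{0,-2}(0.9367,1.3641,3.5342) = e^{-i·0·0.9367}·d^3_{0,-2}(1.3641)·e^{-i·-2·3.5342}. Compute d first:
With c≡cos(β/2)=0.776282 and s≡sin(β/2)=0.630386, N=[6·6·1·120]^{1/2}=65.726707
k∈{0,1} keeps every argument non-negative
  k=0: (−1)^2·65.7267/(12)·0.7763^4·0.6304^2 = +0.790408
  k=1: (−1)^3·65.7267/(12)·0.7763^2·0.6304^4 = -0.521225
d^3_{0,-2}(1.3641) = +0.790408 -0.521225 = +0.269183
D = (+1.000000+0.000000i)·(+0.269183)·(+0.707237+0.706977i) = +0.190376+0.190307i

Re=0.1904 Im=0.1903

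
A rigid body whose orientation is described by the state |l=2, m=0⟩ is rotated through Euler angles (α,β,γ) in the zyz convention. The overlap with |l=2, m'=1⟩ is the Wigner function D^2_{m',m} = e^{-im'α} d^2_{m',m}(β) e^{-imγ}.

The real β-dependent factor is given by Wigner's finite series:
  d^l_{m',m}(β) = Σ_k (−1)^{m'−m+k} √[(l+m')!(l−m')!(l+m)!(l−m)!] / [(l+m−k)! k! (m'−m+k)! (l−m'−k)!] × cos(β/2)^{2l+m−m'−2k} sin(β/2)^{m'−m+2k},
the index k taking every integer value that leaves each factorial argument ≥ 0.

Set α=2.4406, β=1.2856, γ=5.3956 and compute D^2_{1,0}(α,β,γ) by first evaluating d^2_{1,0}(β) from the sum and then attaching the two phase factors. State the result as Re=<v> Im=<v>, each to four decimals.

Re=0.2527 Im=0.2133

First d^2_{1,0}(β=1.2856), then the phase factors e^{-i(1)α} and e^{-i(0)γ}:
With c≡cos(β/2)=0.800420 and s≡sin(β/2)=0.599439, N=[6·1·2·2]^{1/2}=4.898979
The bounds max(0,m−m')=0 and min(l+m,l−m')=1 give 2 terms
  k=0: (−1)^1·4.8990/(2)·0.8004^3·0.5994^1 = -0.752966
  k=1: (−1)^2·4.8990/(2)·0.8004^1·0.5994^3 = +0.422307
d^2_{1,0}(1.2856) = -0.752966 +0.422307 = -0.330658
Attach z-rotation phases: D = e^{-i(1)(2.4406)}·(-0.330658)·e^{-i(0)(5.3956)} = +0.252690+0.213267i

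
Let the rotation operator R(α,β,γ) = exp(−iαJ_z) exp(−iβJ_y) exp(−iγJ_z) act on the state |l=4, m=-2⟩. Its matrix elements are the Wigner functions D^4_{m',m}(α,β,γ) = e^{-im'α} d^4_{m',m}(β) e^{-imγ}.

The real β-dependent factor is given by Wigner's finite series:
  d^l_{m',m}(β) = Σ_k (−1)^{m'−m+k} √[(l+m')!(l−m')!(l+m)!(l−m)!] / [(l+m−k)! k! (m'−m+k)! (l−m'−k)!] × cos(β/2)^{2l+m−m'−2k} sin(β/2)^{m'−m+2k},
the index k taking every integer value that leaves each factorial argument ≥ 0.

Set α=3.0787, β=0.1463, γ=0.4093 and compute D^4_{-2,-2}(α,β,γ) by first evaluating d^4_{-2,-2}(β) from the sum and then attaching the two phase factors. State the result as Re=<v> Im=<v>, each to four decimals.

Split into d^4_{-2,-2}(β=0.1463) × two z-phases.
Half-angle: c=0.997326, s=0.073085. N=√(2·720·2·720)=1440.000000
Admissible k: 0..2 (factorial args all ≥0)
  k=0: (−1)^0·1440.0000/(1440)·0.9973^8·0.0731^0 = +0.978805
  k=1: (−1)^1·1440.0000/(120)·0.9973^6·0.0731^2 = -0.063075
  k=2: (−1)^2·1440.0000/(96)·0.9973^4·0.0731^4 = +0.000423
d^4_{-2,-2}(0.1463) = +0.978805 -0.063075 +0.000423 = +0.916153
Attach z-rotation phases: D = e^{-i(-2)(3.0787)}·(+0.916153)·e^{-i(-2)(0.4093)} = +0.704935+0.585152i

Re=0.7049 Im=0.5852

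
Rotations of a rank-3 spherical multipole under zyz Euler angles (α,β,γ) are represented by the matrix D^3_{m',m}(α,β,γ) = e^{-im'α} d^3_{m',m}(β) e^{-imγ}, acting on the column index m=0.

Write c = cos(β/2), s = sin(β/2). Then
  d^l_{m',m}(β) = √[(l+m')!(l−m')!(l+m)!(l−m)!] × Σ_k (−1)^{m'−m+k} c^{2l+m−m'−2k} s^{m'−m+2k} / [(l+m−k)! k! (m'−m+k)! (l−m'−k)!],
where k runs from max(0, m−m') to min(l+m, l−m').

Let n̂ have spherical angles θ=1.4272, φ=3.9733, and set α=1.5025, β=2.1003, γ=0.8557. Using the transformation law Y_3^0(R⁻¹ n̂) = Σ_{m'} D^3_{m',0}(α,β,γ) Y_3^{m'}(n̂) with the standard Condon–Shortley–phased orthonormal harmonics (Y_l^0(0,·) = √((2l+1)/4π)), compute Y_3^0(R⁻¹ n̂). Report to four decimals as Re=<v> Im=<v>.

Re=0.0697 Im=0.0000

Need the full column D^3_{m',0} for m'=−3..3 at α=1.5025, β=2.1003, γ=0.8557.
cos(β/2)=0.497441, sin(β/2)=0.867498
d^3_{-3,0}: single k=3 term ⇒ +0.359372;  D = -0.073117-0.351856i
d^3_{-2,0}: k∈[2..3] ⇒ +0.252385 -0.767569 = -0.515184;  D = +0.510385-0.070152i
d^3_{-1,0}: k∈[1..3] ⇒ +0.091531 -0.835106 +0.846592 = +0.103017;  D = +0.007030+0.102776i
d^3_{0,0}: k∈[0..3] ⇒ +0.015151 -0.414711 +1.261244 -0.426197 = +0.435488;  D = +0.435488+0.000000i
d^3_{1,0}: k∈[0..2] ⇒ -0.091531 +0.835106 -0.846592 = -0.103017;  D = -0.007030+0.102776i
d^3_{2,0}: k∈[0..1] ⇒ +0.252385 -0.767569 = -0.515184;  D = +0.510385+0.070152i
d^3_{3,0}: single k=0 term ⇒ -0.359372;  D = +0.073117-0.351856i
Y_3^{m'}(θ=1.4272,φ=3.9733) and Σ D·Y over m':
  (-0.0731-0.3519i)·(+0.3229+0.2436i)  (+0.5104-0.0702i)·(-0.0132-0.1426i)  (+0.0070+0.1028i)·(+0.1934-0.2122i)  (+0.4355+0.0000i)·(-0.1547+0.0000i)  (-0.0070+0.1028i)·(-0.1934-0.2122i)  (+0.5104+0.0702i)·(-0.0132+0.1426i)  (+0.0731-0.3519i)·(-0.3229+0.2436i)
Y_3^0(R⁻¹ n̂) = +0.069654+0.000000i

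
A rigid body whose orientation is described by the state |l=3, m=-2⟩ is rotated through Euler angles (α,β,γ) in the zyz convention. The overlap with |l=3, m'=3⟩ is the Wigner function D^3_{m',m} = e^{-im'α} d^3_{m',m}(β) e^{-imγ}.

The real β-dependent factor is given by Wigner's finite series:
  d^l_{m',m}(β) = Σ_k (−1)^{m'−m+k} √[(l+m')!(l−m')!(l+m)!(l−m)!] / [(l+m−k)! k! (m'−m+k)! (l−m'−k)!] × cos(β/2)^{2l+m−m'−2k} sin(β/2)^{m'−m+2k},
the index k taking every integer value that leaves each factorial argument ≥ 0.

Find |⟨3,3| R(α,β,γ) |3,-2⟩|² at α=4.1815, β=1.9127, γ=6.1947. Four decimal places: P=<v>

D^3_{3,-2}(4.1815,1.9127,6.1947) = e^{-i·3·4.1815}·d^3_{3,-2}(1.9127)·e^{-i·-2·6.1947}. Compute d first:
c=cos(1.9127/2)=0.576506, s=sin(1.9127/2)=0.817093; N=√[720·1·1·120]=293.938769
k: max(0,(-2)−(3))=0 … min(3+(-2),3−(3))=0
  k=0: (−1)^5·293.9388/(120)·0.5765^1·0.8171^5 = -0.514324
d^3_{3,-2}(1.9127) = -0.514324
|D^3_{3,-2}|² = |d^3_{3,-2}(β)|² = (-0.514324)² = 0.264529 (the z-rotation phases have unit modulus)

P=0.2645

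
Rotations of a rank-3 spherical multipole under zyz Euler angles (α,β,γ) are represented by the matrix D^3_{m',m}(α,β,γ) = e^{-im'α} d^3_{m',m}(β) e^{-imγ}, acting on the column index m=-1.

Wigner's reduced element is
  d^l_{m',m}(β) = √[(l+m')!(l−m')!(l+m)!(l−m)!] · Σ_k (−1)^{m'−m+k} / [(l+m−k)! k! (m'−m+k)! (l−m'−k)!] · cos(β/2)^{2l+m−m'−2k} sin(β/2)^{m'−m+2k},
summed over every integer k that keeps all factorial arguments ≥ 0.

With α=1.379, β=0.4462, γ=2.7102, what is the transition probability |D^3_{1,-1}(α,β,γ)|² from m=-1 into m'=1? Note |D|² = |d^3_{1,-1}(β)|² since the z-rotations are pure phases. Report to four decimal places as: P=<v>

P=0.0613

First d^3_{1,-1}(β=0.4462), then the phase factors e^{-i(1)α} and e^{-i(-1)γ}:
c=cos(0.4462/2)=0.975216, s=sin(0.4462/2)=0.221254; N=√[24·2·2·24]=48.000000
k∈{0,1,2} keeps every argument non-negative
  k=0: (−1)^2·48.0000/(8)·0.9752^4·0.2213^2 = +0.265666
  k=1: (−1)^3·48.0000/(6)·0.9752^2·0.2213^4 = -0.018233
  k=2: (−1)^4·48.0000/(48)·0.9752^0·0.2213^6 = +0.000117
d^3_{1,-1}(0.4462) = +0.265666 -0.018233 +0.000117 = +0.247551
|D^3_{1,-1}|² = |d^3_{1,-1}(β)|² = (+0.247551)² = 0.061281 (the z-rotation phases have unit modulus)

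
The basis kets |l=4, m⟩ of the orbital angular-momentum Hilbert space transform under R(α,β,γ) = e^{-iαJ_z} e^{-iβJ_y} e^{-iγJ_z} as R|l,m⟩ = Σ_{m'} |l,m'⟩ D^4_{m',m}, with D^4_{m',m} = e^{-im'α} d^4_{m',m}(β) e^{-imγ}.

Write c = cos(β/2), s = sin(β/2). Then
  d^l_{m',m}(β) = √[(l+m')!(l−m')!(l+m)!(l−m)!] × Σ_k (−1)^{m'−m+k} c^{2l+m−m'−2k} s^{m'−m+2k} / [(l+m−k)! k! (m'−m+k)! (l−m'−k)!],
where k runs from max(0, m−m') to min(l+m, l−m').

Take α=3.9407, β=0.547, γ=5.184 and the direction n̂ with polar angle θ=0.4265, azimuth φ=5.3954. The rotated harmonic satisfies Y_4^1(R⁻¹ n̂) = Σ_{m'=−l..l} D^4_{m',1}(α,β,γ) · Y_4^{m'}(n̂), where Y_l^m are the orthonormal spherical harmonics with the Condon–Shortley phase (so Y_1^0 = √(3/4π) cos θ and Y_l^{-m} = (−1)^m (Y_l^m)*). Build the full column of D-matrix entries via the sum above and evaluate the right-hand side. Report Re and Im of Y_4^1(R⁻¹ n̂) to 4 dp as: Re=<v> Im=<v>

Need the full column D^4_{m',1} for m'=−4..4 at α=3.9407, β=0.547, γ=5.184.
cos(β/2)=0.962831, sin(β/2)=0.270103
d^4_{-4,1}: single k=5 term ⇒ +0.009603;  D = -0.003887-0.008781i
d^4_{-3,1}: k∈[4..5] ⇒ +0.060511 -0.002857 = +0.057654;  D = +0.054061+0.020035i
d^4_{-2,1}: k∈[3..5] ⇒ +0.230597 -0.027221 +0.000428 = +0.203805;  D = -0.184027+0.087581i
d^4_{-1,1}: k∈[2..5] ⇒ +0.581247 -0.137227 +0.005400 -0.000028 = +0.449391;  D = +0.144557-0.425506i
d^4_{0,1}: k∈[1..4] ⇒ +0.926608 -0.437528 +0.034432 -0.000452 = +0.523061;  D = +0.237638+0.465962i
d^4_{1,1}: k∈[0..3] ⇒ +0.738588 -0.871870 +0.137227 -0.003600 = +0.000345;  D = -0.000330-0.000102i
d^4_{2,1}: k∈[0..2] ⇒ -0.879058 +0.345896 -0.018147 = -0.551309;  D = -0.484076+0.263842i
d^4_{3,1}: k∈[0..1] ⇒ +0.461350 -0.060511 = +0.400839;  D = -0.107943+0.386031i
d^4_{4,1}: single k=0 term ⇒ -0.122021;  D = +0.061311+0.105499i
Y_4^{m'}(θ=0.4265,φ=5.3954) and Σ D·Y over m':
  (-0.0039-0.0088i)·(-0.0119-0.0052i)  (+0.0541+0.0200i)·(-0.0716+0.0371i)  (-0.1840+0.0876i)·(-0.0559+0.2692i)  (+0.1446-0.4255i)·(+0.3151+0.3873i)  (+0.2376+0.4660i)·(+0.2306+0.0000i)  (-0.0003-0.0001i)·(-0.3151+0.3873i)  (-0.4841+0.2638i)·(-0.0559-0.2692i)  (-0.1079+0.3860i)·(+0.0716+0.0371i)  (+0.0613+0.1055i)·(-0.0119+0.0052i)
Y_4^1(R⁻¹ n̂) = +0.322110+0.113765i

Re=0.3221 Im=0.1138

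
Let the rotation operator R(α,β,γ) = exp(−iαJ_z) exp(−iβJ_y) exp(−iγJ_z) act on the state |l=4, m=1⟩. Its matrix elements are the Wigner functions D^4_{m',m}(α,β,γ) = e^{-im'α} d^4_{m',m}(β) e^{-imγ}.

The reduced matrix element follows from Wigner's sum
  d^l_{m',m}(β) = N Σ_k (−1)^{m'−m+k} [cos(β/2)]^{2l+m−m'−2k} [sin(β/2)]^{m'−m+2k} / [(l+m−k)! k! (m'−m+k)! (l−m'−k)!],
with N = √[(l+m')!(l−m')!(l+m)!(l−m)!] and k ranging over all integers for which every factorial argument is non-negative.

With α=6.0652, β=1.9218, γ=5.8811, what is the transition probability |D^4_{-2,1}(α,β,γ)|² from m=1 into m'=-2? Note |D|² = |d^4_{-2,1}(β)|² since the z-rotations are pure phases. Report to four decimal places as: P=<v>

P=0.1527

Split into d^4_{-2,1}(β=1.9218) × two z-phases.
Half-angle: c=0.572782, s=0.819707. N=√(2·720·120·6)=1018.233765
k: max(0,(1)−(-2))=3 … min(4+(1),4−(-2))=5
  k=3: (−1)^0·1018.2338/(72)·0.5728^5·0.8197^3 = +0.480220
  k=4: (−1)^1·1018.2338/(48)·0.5728^3·0.8197^5 = -1.475264
  k=5: (−1)^2·1018.2338/(240)·0.5728^1·0.8197^7 = +0.604280
d^4_{-2,1}(1.9218) = +0.480220 -1.475264 +0.604280 = -0.390764
|D^4_{-2,1}|² = |d^4_{-2,1}(β)|² = (-0.390764)² = 0.152697 (the z-rotation phases have unit modulus)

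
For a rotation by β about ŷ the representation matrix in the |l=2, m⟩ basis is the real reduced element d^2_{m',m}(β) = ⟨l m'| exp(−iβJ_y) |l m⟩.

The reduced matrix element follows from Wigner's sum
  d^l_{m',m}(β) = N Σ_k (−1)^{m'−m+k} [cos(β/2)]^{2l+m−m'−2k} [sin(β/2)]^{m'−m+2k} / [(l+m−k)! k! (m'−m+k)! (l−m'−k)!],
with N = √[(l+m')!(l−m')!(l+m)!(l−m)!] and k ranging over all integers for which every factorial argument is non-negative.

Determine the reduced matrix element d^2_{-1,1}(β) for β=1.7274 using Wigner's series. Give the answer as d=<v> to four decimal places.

d^2_{-1,1}(β=1.7274) via Wigner's sum:
Half-angle: c=0.649629, s=0.760251. N=√(1·6·6·1)=6.000000
k: max(0,(1)−(-1))=2 … min(2+(1),2−(-1))=3
  k=2: (−1)^0·6.0000/(2)·0.6496^2·0.7603^2 = +0.731756
  k=3: (−1)^1·6.0000/(6)·0.6496^0·0.7603^4 = -0.334063
d^2_{-1,1}(1.7274) = +0.731756 -0.334063 = +0.397693

d=0.3977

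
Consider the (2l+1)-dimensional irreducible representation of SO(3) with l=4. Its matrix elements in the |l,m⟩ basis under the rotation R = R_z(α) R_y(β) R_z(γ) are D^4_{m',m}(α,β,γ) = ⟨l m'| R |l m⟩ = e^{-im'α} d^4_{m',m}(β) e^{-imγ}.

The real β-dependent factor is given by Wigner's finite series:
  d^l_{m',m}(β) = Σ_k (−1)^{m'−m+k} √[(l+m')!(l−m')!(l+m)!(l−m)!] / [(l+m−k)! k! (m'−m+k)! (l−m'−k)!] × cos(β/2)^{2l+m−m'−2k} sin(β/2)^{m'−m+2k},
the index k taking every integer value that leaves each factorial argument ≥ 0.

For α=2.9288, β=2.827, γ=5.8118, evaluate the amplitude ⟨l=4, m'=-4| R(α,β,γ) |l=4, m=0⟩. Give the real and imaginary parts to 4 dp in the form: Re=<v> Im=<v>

Re=0.0032 Im=-0.0036

First d^4_{-4,0}(β=2.827), then the phase factors e^{-i(-4)α} and e^{-i(0)γ}:
c=cos(2.827/2)=0.156648, s=sin(2.827/2)=0.987654; N=√[1·40320·24·24]=4819.161753
k: max(0,(0)−(-4))=4 … min(4+(0),4−(-4))=4
  k=4: (−1)^0·4819.1618/(576)·0.1566^4·0.9877^4 = +0.004794
d^4_{-4,0}(2.827) = +0.004794
Phases: e^{-i·(-4)·2.9288}=+0.659103-0.752052i, e^{-i·(0)·5.8118}=+1.000000+0.000000i ⇒ D=+0.003160-0.003605i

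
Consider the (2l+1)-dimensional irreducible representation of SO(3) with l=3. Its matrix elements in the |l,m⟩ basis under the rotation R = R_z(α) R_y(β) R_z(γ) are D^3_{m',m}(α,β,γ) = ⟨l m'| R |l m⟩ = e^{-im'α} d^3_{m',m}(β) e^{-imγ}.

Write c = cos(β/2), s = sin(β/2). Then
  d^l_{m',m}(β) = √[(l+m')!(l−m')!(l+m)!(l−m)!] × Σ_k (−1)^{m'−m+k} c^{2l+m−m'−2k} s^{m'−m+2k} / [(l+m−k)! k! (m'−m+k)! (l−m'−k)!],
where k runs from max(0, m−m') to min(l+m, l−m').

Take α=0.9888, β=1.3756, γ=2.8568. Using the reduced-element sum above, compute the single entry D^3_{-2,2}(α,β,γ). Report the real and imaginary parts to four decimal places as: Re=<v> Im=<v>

Split into d^3_{-2,2}(β=1.3756) × two z-phases.
With c≡cos(β/2)=0.772645 and s≡sin(β/2)=0.634839, N=[1·120·120·1]^{1/2}=120.000000
k: max(0,(2)−(-2))=4 … min(3+(2),3−(-2))=5
  k=4: (−1)^0·120.0000/(24)·0.7726^2·0.6348^4 = +0.484823
  k=5: (−1)^1·120.0000/(120)·0.7726^0·0.6348^6 = -0.065461
d^3_{-2,2}(1.3756) = +0.484823 -0.065461 = +0.419363
Phases: e^{-i·(-2)·0.9888}=-0.395676+0.918390i, e^{-i·(2)·2.8568}=+0.842125+0.539283i ⇒ D=-0.347434+0.234851i

Re=-0.3474 Im=0.2349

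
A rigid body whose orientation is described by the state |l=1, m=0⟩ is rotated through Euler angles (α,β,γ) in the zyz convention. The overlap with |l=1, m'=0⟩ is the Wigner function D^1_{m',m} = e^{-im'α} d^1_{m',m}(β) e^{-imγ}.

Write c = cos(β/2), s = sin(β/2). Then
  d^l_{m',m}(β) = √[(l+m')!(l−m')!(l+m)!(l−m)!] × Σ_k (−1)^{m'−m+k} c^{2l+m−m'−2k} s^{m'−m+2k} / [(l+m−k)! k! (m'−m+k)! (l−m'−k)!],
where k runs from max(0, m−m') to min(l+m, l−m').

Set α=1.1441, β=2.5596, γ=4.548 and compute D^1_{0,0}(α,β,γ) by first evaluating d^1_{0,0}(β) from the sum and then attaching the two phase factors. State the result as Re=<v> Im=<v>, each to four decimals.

D^1_{0,0}(1.1441,2.5596,4.548) = e^{-i·0·1.1441}·d^1_{0,0}(2.5596)·e^{-i·0·4.548}. Compute d first:
With c≡cos(β/2)=0.286907 and s≡sin(β/2)=0.957958, N=[1·1·1·1]^{1/2}=1.000000
k∈{0,1} keeps every argument non-negative
  k=0: (−1)^0·1.0000/(1)·0.2869^2·0.9580^0 = +0.082316
  k=1: (−1)^1·1.0000/(1)·0.2869^0·0.9580^2 = -0.917684
d^1_{0,0}(2.5596) = +0.082316 -0.917684 = -0.835369
Phases: e^{-i·(0)·1.1441}=+1.000000+0.000000i, e^{-i·(0)·4.548}=+1.000000+0.000000i ⇒ D=-0.835369+0.000000i

Re=-0.8354 Im=0.0000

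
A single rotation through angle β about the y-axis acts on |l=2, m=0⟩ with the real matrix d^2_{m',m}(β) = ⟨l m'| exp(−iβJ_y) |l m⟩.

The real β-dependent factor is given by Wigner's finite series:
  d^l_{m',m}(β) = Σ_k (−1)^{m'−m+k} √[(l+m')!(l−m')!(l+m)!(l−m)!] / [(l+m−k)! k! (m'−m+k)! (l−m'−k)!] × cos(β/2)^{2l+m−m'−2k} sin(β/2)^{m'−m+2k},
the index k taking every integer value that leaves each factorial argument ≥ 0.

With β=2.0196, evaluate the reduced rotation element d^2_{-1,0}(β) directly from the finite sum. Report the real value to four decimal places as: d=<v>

d=-0.4788

d^2_{-1,0}(β=2.0196) via Wigner's sum:
Half-angle: c=0.532030, s=0.846725. N=√(1·6·2·2)=4.898979
k: max(0,(0)−(-1))=1 … min(2+(0),2−(-1))=2
  k=1: (−1)^0·4.8990/(2)·0.5320^3·0.8467^1 = +0.312339
  k=2: (−1)^1·4.8990/(2)·0.5320^1·0.8467^3 = -0.791115
d^2_{-1,0}(2.0196) = +0.312339 -0.791115 = -0.478776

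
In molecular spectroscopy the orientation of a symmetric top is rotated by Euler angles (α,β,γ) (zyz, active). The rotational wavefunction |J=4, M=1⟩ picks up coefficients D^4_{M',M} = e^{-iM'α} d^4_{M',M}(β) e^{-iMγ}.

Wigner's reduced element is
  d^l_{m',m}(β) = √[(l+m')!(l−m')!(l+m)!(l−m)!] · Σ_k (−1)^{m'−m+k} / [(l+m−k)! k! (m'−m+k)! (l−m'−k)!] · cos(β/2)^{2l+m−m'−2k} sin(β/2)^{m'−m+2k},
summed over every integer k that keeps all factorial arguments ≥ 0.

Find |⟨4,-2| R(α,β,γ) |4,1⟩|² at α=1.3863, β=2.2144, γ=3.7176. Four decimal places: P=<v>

P=0.0013

D^4_{-2,1}(1.3863,2.2144,3.7176) = e^{-i·-2·1.3863}·d^4_{-2,1}(2.2144)·e^{-i·1·3.7176}. Compute d first:
c=cos(2.2144/2)=0.447168, s=sin(2.2144/2)=0.894450; N=√[2·720·120·6]=1018.233765
k∈{3,4,5} keeps every argument non-negative
  k=3: (−1)^0·1018.2338/(72)·0.4472^5·0.8945^3 = +0.180940
  k=4: (−1)^1·1018.2338/(48)·0.4472^3·0.8945^5 = -1.085921
  k=5: (−1)^2·1018.2338/(240)·0.4472^1·0.8945^7 = +0.868960
d^4_{-2,1}(2.2144) = +0.180940 -1.085921 +0.868960 = -0.036021
|D^4_{-2,1}|² = |d^4_{-2,1}(β)|² = (-0.036021)² = 0.001298 (the z-rotation phases have unit modulus)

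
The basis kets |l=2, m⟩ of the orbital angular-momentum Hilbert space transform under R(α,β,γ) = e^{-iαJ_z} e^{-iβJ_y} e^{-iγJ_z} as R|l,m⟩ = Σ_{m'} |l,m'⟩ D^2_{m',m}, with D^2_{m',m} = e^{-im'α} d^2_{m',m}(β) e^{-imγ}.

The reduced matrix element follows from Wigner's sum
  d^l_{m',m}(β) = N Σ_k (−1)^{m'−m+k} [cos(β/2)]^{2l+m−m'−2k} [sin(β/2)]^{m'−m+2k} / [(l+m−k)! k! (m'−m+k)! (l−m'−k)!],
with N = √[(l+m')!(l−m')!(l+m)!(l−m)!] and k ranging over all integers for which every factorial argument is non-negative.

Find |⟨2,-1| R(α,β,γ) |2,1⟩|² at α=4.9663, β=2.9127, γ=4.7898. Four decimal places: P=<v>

P=0.8751

D^2_{-1,1}(4.9663,2.9127,4.7898) = e^{-i·-1·4.9663}·d^2_{-1,1}(2.9127)·e^{-i·1·4.7898}. Compute d first:
Half-angle: c=0.114197, s=0.993458. N=√(1·6·6·1)=6.000000
The bounds max(0,m−m')=2 and min(l+m,l−m')=3 give 2 terms
  k=2: (−1)^0·6.0000/(2)·0.1142^2·0.9935^2 = +0.038612
  k=3: (−1)^1·6.0000/(6)·0.1142^0·0.9935^4 = -0.974088
d^2_{-1,1}(2.9127) = +0.038612 -0.974088 = -0.935476
|D^2_{-1,1}|² = |d^2_{-1,1}(β)|² = (-0.935476)² = 0.875115 (the z-rotation phases have unit modulus)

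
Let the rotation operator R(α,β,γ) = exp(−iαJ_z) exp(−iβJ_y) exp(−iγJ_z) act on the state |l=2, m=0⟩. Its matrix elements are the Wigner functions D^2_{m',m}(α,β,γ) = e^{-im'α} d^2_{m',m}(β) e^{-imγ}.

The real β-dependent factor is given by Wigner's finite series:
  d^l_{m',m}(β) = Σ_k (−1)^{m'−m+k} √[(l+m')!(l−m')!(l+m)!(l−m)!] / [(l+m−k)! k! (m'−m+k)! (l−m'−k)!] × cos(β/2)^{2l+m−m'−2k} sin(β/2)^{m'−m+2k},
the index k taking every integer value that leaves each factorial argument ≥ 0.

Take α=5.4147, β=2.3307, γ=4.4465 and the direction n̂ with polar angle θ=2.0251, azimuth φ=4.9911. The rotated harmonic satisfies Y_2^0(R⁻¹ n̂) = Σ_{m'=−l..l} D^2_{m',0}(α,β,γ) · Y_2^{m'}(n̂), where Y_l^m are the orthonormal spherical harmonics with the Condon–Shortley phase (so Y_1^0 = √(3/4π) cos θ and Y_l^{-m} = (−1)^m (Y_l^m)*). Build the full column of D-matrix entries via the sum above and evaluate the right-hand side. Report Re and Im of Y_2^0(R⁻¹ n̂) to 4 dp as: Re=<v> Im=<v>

Re=0.4444 Im=0.0000

Need the full column D^2_{m',0} for m'=−2..2 at α=5.4147, β=2.3307, γ=4.4465.
cos(β/2)=0.394429, sin(β/2)=0.918926
d^2_{-2,0}: single k=2 term ⇒ +0.321792;  D = -0.053228-0.317359i
d^2_{-1,0}: k∈[1..2] ⇒ +0.138122 -0.749699 = -0.611577;  D = -0.395068+0.466848i
d^2_{0,0}: k∈[0..2] ⇒ +0.024203 -0.525483 +0.713055 = +0.211775;  D = +0.211775+0.000000i
d^2_{1,0}: k∈[0..1] ⇒ -0.138122 +0.749699 = +0.611577;  D = +0.395068+0.466848i
d^2_{2,0}: single k=0 term ⇒ +0.321792;  D = -0.053228+0.317359i
Y_2^{m'}(θ=2.0251,φ=4.9911) and Σ D·Y over m':
  (-0.0532-0.3174i)·(-0.2647+0.1650i)  (-0.3951+0.4668i)·(-0.0838-0.2929i)  (+0.2118+0.0000i)·(-0.1332+0.0000i)  (+0.3951+0.4668i)·(+0.0838-0.2929i)  (-0.0532+0.3174i)·(-0.2647-0.1650i)
Y_2^0(R⁻¹ n̂) = +0.444374-0.000000i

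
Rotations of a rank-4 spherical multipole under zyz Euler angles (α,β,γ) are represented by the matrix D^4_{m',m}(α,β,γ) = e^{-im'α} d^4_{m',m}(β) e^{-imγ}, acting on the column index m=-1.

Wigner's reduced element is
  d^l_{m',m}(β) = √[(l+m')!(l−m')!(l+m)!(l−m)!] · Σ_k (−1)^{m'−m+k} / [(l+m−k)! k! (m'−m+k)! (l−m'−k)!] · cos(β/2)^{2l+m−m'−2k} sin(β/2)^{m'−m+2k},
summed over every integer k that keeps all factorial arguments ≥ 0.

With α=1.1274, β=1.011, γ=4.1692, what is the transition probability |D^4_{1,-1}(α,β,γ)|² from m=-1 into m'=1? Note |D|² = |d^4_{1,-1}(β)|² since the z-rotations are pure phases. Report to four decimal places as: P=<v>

Split into d^4_{1,-1}(β=1.011) × two z-phases.
c=cos(1.011/2)=0.874932, s=sin(1.011/2)=0.484245; N=√[120·6·6·120]=720.000000
The bounds max(0,m−m')=0 and min(l+m,l−m')=3 give 4 terms
  k=0: (−1)^2·720.0000/(72)·0.8749^6·0.4842^2 = +1.051907
  k=1: (−1)^3·720.0000/(24)·0.8749^4·0.4842^4 = -0.966674
  k=2: (−1)^4·720.0000/(48)·0.8749^2·0.4842^6 = +0.148058
  k=3: (−1)^5·720.0000/(720)·0.8749^0·0.4842^8 = -0.003024
d^4_{1,-1}(1.011) = +1.051907 -0.966674 +0.148058 -0.003024 = +0.230268
|D^4_{1,-1}|² = |d^4_{1,-1}(β)|² = (+0.230268)² = 0.053023 (the z-rotation phases have unit modulus)

P=0.0530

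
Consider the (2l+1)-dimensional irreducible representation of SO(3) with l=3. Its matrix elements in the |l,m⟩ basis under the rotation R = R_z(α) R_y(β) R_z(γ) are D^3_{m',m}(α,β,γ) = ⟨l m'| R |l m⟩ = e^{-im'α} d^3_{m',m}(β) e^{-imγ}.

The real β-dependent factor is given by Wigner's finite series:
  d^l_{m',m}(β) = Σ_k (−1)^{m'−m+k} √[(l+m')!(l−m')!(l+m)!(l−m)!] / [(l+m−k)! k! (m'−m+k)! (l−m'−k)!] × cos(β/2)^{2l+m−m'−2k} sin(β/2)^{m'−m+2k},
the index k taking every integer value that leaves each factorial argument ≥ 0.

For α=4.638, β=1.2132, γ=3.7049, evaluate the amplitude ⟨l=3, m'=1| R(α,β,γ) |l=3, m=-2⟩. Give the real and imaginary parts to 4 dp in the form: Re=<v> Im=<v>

D^3_{1,-2}(4.638,1.2132,3.7049) = e^{-i·1·4.638}·d^3_{1,-2}(1.2132)·e^{-i·-2·3.7049}. Compute d first:
With c≡cos(β/2)=0.821591 and s≡sin(β/2)=0.570077, N=[24·2·1·120]^{1/2}=75.894664
Admissible k: 0..1 (factorial args all ≥0)
  k=0: (−1)^3·75.8947/(12)·0.8216^3·0.5701^3 = -0.649828
  k=1: (−1)^4·75.8947/(24)·0.8216^1·0.5701^5 = +0.156432
d^3_{1,-2}(1.2132) = -0.649828 +0.156432 = -0.493396
D = (-0.074320+0.997234i)·(-0.493396)·(+0.429719+0.902963i) = +0.460044-0.178324i

Re=0.4600 Im=-0.1783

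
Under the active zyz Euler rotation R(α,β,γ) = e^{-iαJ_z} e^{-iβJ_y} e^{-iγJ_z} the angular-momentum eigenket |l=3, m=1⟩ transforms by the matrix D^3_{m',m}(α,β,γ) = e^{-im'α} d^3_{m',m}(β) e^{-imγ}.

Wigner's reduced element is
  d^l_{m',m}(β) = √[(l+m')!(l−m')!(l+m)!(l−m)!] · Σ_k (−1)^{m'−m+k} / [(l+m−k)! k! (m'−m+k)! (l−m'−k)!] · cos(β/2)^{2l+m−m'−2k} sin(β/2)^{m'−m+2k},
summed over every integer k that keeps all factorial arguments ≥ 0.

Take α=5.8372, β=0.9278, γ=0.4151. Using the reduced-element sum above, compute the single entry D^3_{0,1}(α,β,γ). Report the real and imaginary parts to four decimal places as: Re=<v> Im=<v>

Re=0.2529 Im=-0.1115

D^3_{0,1}(5.8372,0.9278,0.4151) = e^{-i·0·5.8372}·d^3_{0,1}(0.9278)·e^{-i·1·0.4151}. Compute d first:
With c≡cos(β/2)=0.894314 and s≡sin(β/2)=0.447439, N=[6·6·24·2]^{1/2}=41.569219
Admissible k: 1..3 (factorial args all ≥0)
  k=1: (−1)^0·41.5692/(12)·0.8943^5·0.4474^1 = +0.886698
  k=2: (−1)^1·41.5692/(4)·0.8943^3·0.4474^3 = -0.665863
  k=3: (−1)^2·41.5692/(12)·0.8943^1·0.4474^5 = +0.055559
d^3_{0,1}(0.9278) = +0.886698 -0.665863 +0.055559 = +0.276393
Phases: e^{-i·(0)·5.8372}=+1.000000+0.000000i, e^{-i·(1)·0.4151}=+0.915076-0.403281i ⇒ D=+0.252921-0.111464i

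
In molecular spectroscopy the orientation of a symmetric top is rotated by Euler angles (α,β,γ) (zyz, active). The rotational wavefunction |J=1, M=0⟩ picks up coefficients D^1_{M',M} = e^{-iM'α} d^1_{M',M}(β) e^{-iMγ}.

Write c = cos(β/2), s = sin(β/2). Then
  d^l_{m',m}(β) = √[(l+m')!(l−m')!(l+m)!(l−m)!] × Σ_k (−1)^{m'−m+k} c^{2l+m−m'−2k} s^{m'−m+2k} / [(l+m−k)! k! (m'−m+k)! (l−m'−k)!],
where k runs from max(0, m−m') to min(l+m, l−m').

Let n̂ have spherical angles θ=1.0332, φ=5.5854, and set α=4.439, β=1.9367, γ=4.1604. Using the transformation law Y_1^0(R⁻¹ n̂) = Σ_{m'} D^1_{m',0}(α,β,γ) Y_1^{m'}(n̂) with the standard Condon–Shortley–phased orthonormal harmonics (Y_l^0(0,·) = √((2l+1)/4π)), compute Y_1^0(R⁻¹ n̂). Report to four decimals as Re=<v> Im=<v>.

Need the full column D^1_{m',0} for m'=−1..1 at α=4.439, β=1.9367, γ=4.1604.
cos(β/2)=0.566660, sin(β/2)=0.823952
d^1_{-1,0}: single k=1 term ⇒ +0.660297;  D = -0.178278-0.635774i
d^1_{0,0}: k∈[0..1] ⇒ +0.321103 -0.678897 = -0.357793;  D = -0.357793+0.000000i
d^1_{1,0}: single k=0 term ⇒ -0.660297;  D = +0.178278-0.635774i
Y_1^{m'}(θ=1.0332,φ=5.5854) and Σ D·Y over m':
  (-0.1783-0.6358i)·(+0.2274+0.1907i)  (-0.3578+0.0000i)·(+0.2502+0.0000i)  (+0.1783-0.6358i)·(-0.2274+0.1907i)
Y_1^0(R⁻¹ n̂) = +0.071852+0.000000i

Re=0.0719 Im=0.0000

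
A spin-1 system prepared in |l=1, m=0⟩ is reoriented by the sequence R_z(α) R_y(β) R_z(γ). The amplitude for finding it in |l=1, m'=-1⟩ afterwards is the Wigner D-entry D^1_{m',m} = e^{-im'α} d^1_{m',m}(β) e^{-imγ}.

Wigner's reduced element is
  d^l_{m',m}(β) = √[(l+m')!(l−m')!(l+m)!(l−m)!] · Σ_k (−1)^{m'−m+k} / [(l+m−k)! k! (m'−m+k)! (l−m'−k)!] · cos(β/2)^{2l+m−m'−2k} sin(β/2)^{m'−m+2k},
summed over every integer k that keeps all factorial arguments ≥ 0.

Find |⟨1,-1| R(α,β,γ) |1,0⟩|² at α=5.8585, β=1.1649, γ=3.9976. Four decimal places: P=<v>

Split into d^1_{-1,0}(β=1.1649) × two z-phases.
c=cos(1.1649/2)=0.835117, s=sin(1.1649/2)=0.550072; N=√[1·2·1·1]=1.414214
k∈{1} keeps every argument non-negative
  k=1: (−1)^0·1.4142/(1)·0.8351^1·0.5501^1 = +0.649654
d^1_{-1,0}(1.1649) = +0.649654
|D^1_{-1,0}|² = |d^1_{-1,0}(β)|² = (+0.649654)² = 0.422050 (the z-rotation phases have unit modulus)

P=0.4220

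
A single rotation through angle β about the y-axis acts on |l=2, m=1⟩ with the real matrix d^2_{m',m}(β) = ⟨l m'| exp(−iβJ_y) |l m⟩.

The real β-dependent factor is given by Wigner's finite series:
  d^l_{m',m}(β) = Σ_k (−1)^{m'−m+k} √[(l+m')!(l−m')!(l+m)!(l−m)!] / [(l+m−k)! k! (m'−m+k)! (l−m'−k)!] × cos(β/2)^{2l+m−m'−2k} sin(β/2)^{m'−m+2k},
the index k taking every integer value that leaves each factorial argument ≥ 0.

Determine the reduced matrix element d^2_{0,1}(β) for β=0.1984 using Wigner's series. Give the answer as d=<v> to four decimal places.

d^2_{0,1}(β=0.1984) via Wigner's sum:
With c≡cos(β/2)=0.995084 and s≡sin(β/2)=0.099037, N=[2·2·6·1]^{1/2}=4.898979
Admissible k: 1..2 (factorial args all ≥0)
  k=1: (−1)^0·4.8990/(2)·0.9951^3·0.0990^1 = +0.239031
  k=2: (−1)^1·4.8990/(2)·0.9951^1·0.0990^3 = -0.002368
d^2_{0,1}(0.1984) = +0.239031 -0.002368 = +0.236663

d=0.2367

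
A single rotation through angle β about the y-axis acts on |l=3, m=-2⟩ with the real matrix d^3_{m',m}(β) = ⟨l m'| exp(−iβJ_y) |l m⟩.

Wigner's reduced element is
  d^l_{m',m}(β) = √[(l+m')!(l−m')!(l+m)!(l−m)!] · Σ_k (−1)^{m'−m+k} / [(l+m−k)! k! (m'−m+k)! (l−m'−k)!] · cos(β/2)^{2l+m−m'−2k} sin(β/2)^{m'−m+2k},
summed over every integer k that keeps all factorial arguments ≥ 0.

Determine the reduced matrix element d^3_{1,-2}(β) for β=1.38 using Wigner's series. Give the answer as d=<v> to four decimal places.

d^3_{1,-2}(β=1.38) via Wigner's sum:
c=cos(1.38/2)=0.771246, s=sin(1.38/2)=0.636537; N=√[24·2·1·120]=75.894664
Admissible k: 0..1 (factorial args all ≥0)
  k=0: (−1)^3·75.8947/(12)·0.7712^3·0.6365^3 = -0.748308
  k=1: (−1)^4·75.8947/(24)·0.7712^1·0.6365^5 = +0.254866
d^3_{1,-2}(1.38) = -0.748308 +0.254866 = -0.493442

d=-0.4934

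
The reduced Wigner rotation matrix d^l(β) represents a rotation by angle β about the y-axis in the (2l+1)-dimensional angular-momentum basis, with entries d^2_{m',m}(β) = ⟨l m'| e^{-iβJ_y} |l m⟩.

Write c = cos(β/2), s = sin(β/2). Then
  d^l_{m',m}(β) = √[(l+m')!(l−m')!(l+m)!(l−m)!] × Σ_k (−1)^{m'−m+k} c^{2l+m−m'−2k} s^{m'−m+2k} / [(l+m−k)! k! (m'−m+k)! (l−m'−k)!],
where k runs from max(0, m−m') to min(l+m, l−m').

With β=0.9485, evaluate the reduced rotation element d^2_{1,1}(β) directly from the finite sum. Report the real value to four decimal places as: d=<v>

d=0.1312

d^2_{1,1}(β=0.9485) via Wigner's sum:
Half-angle: c=0.889635, s=0.456671. N=√(6·1·6·1)=6.000000
Admissible k: 0..1 (factorial args all ≥0)
  k=0: (−1)^0·6.0000/(6)·0.8896^4·0.4567^0 = +0.626395
  k=1: (−1)^1·6.0000/(2)·0.8896^2·0.4567^2 = -0.495168
d^2_{1,1}(0.9485) = +0.626395 -0.495168 = +0.131227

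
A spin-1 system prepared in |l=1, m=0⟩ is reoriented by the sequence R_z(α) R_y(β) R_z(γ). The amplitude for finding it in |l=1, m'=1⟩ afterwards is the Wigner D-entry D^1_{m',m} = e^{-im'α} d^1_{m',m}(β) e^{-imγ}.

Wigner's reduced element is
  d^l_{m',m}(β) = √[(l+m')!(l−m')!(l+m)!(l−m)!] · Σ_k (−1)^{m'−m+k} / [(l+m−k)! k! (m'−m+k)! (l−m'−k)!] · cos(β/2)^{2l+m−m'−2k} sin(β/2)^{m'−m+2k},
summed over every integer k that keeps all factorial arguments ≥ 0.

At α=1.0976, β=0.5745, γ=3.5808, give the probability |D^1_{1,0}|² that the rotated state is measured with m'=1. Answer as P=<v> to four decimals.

P=0.1476

D^1_{1,0}(1.0976,0.5745,3.5808) = e^{-i·1·1.0976}·d^1_{1,0}(0.5745)·e^{-i·0·3.5808}. Compute d first:
With c≡cos(β/2)=0.959027 and s≡sin(β/2)=0.283316, N=[2·1·1·1]^{1/2}=1.414214
k: max(0,(0)−(1))=0 … min(1+(0),1−(1))=0
  k=0: (−1)^1·1.4142/(1)·0.9590^1·0.2833^1 = -0.384253
d^1_{1,0}(0.5745) = -0.384253
|D^1_{1,0}|² = |d^1_{1,0}(β)|² = (-0.384253)² = 0.147650 (the z-rotation phases have unit modulus)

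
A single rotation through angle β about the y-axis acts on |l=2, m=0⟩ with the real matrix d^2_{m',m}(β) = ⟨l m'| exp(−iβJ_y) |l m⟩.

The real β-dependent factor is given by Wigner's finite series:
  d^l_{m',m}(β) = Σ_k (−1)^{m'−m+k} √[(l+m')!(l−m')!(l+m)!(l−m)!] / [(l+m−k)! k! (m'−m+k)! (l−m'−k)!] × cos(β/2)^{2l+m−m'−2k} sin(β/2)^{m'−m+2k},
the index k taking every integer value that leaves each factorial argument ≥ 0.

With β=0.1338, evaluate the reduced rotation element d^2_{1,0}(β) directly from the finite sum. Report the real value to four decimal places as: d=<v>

d^2_{1,0}(β=0.1338) via Wigner's sum:
Half-angle: c=0.997763, s=0.066850. N=√(6·1·2·2)=4.898979
k: max(0,(0)−(1))=0 … min(2+(0),2−(1))=1
  k=0: (−1)^1·4.8990/(2)·0.9978^3·0.0669^1 = -0.162652
  k=1: (−1)^2·4.8990/(2)·0.9978^1·0.0669^3 = +0.000730
d^2_{1,0}(0.1338) = -0.162652 +0.000730 = -0.161922

d=-0.1619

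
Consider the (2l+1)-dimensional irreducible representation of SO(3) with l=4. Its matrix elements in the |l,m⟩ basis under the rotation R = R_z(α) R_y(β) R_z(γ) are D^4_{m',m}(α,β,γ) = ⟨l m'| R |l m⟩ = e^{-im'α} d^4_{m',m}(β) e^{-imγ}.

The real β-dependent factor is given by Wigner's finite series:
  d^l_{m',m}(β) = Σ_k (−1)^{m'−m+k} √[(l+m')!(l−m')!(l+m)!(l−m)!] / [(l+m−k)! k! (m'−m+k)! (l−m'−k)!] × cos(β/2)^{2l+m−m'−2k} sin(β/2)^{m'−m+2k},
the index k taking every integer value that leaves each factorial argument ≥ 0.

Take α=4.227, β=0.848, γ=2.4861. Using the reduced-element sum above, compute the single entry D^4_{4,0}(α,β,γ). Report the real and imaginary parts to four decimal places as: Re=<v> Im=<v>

Re=-0.0599 Im=0.1542

Split into d^4_{4,0}(β=0.848) × two z-phases.
Half-angle: c=0.911451, s=0.411410. N=√(40320·1·24·24)=4819.161753
k: max(0,(0)−(4))=0 … min(4+(0),4−(4))=0
  k=0: (−1)^4·4819.1618/(576)·0.9115^4·0.4114^4 = +0.165417
d^4_{4,0}(0.848) = +0.165417
D = (-0.362324+0.932052i)·(+0.165417)·(+1.000000+0.000000i) = -0.059934+0.154177i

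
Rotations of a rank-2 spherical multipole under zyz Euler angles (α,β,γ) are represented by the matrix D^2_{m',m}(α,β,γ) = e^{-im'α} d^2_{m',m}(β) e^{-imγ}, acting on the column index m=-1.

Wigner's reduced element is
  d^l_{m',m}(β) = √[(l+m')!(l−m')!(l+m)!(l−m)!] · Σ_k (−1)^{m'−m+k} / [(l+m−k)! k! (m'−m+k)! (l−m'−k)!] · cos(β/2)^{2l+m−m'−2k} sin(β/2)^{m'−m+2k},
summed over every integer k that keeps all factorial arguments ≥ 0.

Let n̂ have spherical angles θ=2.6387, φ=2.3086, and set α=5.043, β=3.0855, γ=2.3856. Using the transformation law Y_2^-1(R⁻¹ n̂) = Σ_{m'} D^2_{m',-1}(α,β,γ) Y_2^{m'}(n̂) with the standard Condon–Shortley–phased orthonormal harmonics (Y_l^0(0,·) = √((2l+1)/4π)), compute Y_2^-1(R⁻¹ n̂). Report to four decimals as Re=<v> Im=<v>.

Need the full column D^2_{m',-1} for m'=−2..2 at α=5.043, β=3.0855, γ=2.3856.
cos(β/2)=0.028043, sin(β/2)=0.999607
d^2_{-2,-1}: single k=1 term ⇒ +0.000044;  D = +0.000044-0.000004i
d^2_{-1,-1}: k∈[0..1] ⇒ +0.000001 -0.002357 = -0.002357;  D = -0.000973-0.002147i
d^2_{0,-1}: k∈[0..1] ⇒ -0.000054 +0.068609 = +0.068555;  D = -0.049880+0.047030i
d^2_{1,-1}: k∈[0..1] ⇒ +0.002357 -0.998428 = -0.996071;  D = +0.881573+0.463665i
d^2_{2,-1}: single k=0 term ⇒ -0.056019;  D = -0.008570+0.055360i
Y_2^{m'}(θ=2.6387,φ=2.3086) and Σ D·Y over m':
  (+0.0000-0.0000i)·(-0.0085+0.0893i)  (-0.0010-0.0021i)·(+0.2195+0.2414i)  (-0.0499+0.0470i)·(+0.4110+0.0000i)  (+0.8816+0.4637i)·(-0.2195+0.2414i)  (-0.0086+0.0554i)·(-0.0085-0.0893i)
Y_2^-1(R⁻¹ n̂) = -0.320569+0.129982i

Re=-0.3206 Im=0.1300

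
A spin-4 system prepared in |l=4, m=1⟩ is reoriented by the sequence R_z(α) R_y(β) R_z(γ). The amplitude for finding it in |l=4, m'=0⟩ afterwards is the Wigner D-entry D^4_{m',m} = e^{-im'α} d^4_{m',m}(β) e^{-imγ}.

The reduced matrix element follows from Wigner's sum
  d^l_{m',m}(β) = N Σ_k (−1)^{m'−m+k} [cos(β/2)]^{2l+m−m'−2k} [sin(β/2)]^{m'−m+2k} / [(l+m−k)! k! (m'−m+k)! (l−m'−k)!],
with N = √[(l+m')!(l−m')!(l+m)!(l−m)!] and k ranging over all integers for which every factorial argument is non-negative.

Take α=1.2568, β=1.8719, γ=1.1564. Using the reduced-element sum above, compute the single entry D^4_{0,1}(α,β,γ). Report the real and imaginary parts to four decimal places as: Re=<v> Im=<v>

Split into d^4_{0,1}(β=1.8719) × two z-phases.
With c≡cos(β/2)=0.593054 and s≡sin(β/2)=0.805163, N=[24·24·120·6]^{1/2}=643.987578
k: max(0,(1)−(0))=1 … min(4+(1),4−(0))=4
  k=1: (−1)^0·643.9876/(144)·0.5931^7·0.8052^1 = +0.092909
  k=2: (−1)^1·643.9876/(24)·0.5931^5·0.8052^3 = -1.027514
  k=3: (−1)^2·643.9876/(24)·0.5931^3·0.8052^5 = +1.893944
  k=4: (−1)^3·643.9876/(144)·0.5931^1·0.8052^7 = -0.581829
d^4_{0,1}(1.8719) = +0.092909 -1.027514 +1.893944 -0.581829 = +0.377510
D = (+1.000000+0.000000i)·(+0.377510)·(+0.402637-0.915360i) = +0.152000-0.345557i

Re=0.1520 Im=-0.3456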